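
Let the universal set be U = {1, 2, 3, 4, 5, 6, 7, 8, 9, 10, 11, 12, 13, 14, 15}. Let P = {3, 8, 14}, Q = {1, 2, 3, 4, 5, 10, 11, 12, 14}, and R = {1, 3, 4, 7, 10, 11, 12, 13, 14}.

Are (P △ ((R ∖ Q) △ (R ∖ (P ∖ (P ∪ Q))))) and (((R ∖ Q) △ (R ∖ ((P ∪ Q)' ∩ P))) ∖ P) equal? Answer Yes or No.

No

R ∖ Q = {7, 13}
P ∪ Q = {1, 2, 3, 4, 5, 8, 10, 11, 12, 14}
P ∖ (P ∪ Q) = {}
R ∖ (P ∖ (P ∪ Q)) = {1, 3, 4, 7, 10, 11, 12, 13, 14}
(R ∖ Q) △ (R ∖ (P ∖ (P ∪ Q))) = {1, 3, 4, 10, 11, 12, 14}
P △ ((R ∖ Q) △ (R ∖ (P ∖ (P ∪ Q)))) = {1, 4, 8, 10, 11, 12}
(P ∪ Q)' = {6, 7, 9, 13, 15}
(P ∪ Q)' ∩ P = {}
R ∖ ((P ∪ Q)' ∩ P) = {1, 3, 4, 7, 10, 11, 12, 13, 14}
(R ∖ Q) △ (R ∖ ((P ∪ Q)' ∩ P)) = {1, 3, 4, 10, 11, 12, 14}
((R ∖ Q) △ (R ∖ ((P ∪ Q)' ∩ P))) ∖ P = {1, 4, 10, 11, 12}
8 ∈ P △ ((R ∖ Q) △ (R ∖ (P ∖ (P ∪ Q)))) but 8 ∉ ((R ∖ Q) △ (R ∖ ((P ∪ Q)' ∩ P))) ∖ P, so they differ.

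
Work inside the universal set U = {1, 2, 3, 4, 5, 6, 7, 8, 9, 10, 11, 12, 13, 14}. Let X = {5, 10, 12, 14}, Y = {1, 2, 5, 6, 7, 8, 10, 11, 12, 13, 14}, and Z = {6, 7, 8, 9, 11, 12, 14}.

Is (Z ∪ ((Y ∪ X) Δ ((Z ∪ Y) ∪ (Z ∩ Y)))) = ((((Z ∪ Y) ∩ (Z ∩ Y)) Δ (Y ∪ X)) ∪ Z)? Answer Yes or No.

No

Y ∪ X = {1, 2, 5, 6, 7, 8, 10, 11, 12, 13, 14}
Z ∪ Y = {1, 2, 5, 6, 7, 8, 9, 10, 11, 12, 13, 14}
Z ∩ Y = {6, 7, 8, 11, 12, 14}
(Z ∪ Y) ∪ (Z ∩ Y) = {1, 2, 5, 6, 7, 8, 9, 10, 11, 12, 13, 14}
(Y ∪ X) Δ ((Z ∪ Y) ∪ (Z ∩ Y)) = {9}
Z ∪ ((Y ∪ X) Δ ((Z ∪ Y) ∪ (Z ∩ Y))) = {6, 7, 8, 9, 11, 12, 14}
(Z ∪ Y) ∩ (Z ∩ Y) = {6, 7, 8, 11, 12, 14}
((Z ∪ Y) ∩ (Z ∩ Y)) Δ (Y ∪ X) = {1, 2, 5, 10, 13}
(((Z ∪ Y) ∩ (Z ∩ Y)) Δ (Y ∪ X)) ∪ Z = {1, 2, 5, 6, 7, 8, 9, 10, 11, 12, 13, 14}
1 ∈ (((Z ∪ Y) ∩ (Z ∩ Y)) Δ (Y ∪ X)) ∪ Z but 1 ∉ Z ∪ ((Y ∪ X) Δ ((Z ∪ Y) ∪ (Z ∩ Y))), so they differ.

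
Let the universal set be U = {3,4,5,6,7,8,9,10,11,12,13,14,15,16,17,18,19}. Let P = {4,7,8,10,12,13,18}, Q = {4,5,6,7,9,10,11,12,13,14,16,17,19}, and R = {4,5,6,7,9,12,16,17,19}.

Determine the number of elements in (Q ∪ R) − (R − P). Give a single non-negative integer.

Q ∪ R = {4,5,6,7,9,10,11,12,13,14,16,17,19}
R − P = {5,6,9,16,17,19}
(Q ∪ R) − (R − P) = {4,7,10,11,12,13,14}
|(Q ∪ R) − (R − P)| = 7

7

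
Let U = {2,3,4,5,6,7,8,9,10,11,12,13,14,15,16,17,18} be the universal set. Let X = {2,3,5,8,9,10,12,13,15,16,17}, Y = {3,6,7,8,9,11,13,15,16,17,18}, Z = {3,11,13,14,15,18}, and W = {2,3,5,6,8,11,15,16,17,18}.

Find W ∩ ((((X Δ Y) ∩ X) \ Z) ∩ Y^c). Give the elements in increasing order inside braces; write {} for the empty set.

{2,5}

X Δ Y = {2,5,6,7,10,11,12,18}
(X Δ Y) ∩ X = {2,5,10,12}
((X Δ Y) ∩ X) \ Z = {2,5,10,12}
Y^c = {2,4,5,10,12,14}
(((X Δ Y) ∩ X) \ Z) ∩ Y^c = {2,5,10,12}
W ∩ ((((X Δ Y) ∩ X) \ Z) ∩ Y^c) = {2,5}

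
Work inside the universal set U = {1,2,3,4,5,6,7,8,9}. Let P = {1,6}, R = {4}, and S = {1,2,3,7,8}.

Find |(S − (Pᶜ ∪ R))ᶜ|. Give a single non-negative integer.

Pᶜ = {2,3,4,5,7,8,9}
Pᶜ ∪ R = {2,3,4,5,7,8,9}
S − (Pᶜ ∪ R) = {1}
(S − (Pᶜ ∪ R))ᶜ = {2,3,4,5,6,7,8,9}
|(S − (Pᶜ ∪ R))ᶜ| = 8

8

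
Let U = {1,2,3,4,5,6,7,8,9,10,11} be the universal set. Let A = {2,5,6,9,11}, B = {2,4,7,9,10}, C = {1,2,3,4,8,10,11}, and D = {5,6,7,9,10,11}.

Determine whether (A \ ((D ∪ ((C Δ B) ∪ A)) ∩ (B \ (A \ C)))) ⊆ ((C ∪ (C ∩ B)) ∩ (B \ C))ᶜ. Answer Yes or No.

Yes

C Δ B = {1,3,7,8,9,11}
(C Δ B) ∪ A = {1,2,3,5,6,7,8,9,11}
D ∪ ((C Δ B) ∪ A) = {1,2,3,5,6,7,8,9,10,11}
A \ C = {5,6,9}
B \ (A \ C) = {2,4,7,10}
(D ∪ ((C Δ B) ∪ A)) ∩ (B \ (A \ C)) = {2,7,10}
A \ ((D ∪ ((C Δ B) ∪ A)) ∩ (B \ (A \ C))) = {5,6,9,11}
C ∩ B = {2,4,10}
C ∪ (C ∩ B) = {1,2,3,4,8,10,11}
B \ C = {7,9}
(C ∪ (C ∩ B)) ∩ (B \ C) = {}
((C ∪ (C ∩ B)) ∩ (B \ C))ᶜ = {1,2,3,4,5,6,7,8,9,10,11}
Every element of {5,6,9,11} is in {1,2,3,4,5,6,7,8,9,10,11}, so A \ ((D ∪ ((C Δ B) ∪ A)) ∩ (B \ (A \ C))) ⊆ ((C ∪ (C ∩ B)) ∩ (B \ C))ᶜ.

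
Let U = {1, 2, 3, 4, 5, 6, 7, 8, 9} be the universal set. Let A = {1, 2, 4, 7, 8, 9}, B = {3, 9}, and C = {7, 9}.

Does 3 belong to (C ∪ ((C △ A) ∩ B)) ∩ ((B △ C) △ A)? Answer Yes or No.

3 ∉ C and 3 ∉ A, so 3 ∉ C △ A
3 ∉ (C △ A) and 3 ∈ B, so 3 ∉ (C △ A) ∩ B
3 ∉ C and 3 ∉ ((C △ A) ∩ B), so 3 ∉ C ∪ ((C △ A) ∩ B)
3 ∈ B and 3 ∉ C, so 3 ∈ B △ C
3 ∈ (B △ C) and 3 ∉ A, so 3 ∈ (B △ C) △ A
3 ∉ (C ∪ ((C △ A) ∩ B)) and 3 ∈ ((B △ C) △ A), so 3 ∉ (C ∪ ((C △ A) ∩ B)) ∩ ((B △ C) △ A)

No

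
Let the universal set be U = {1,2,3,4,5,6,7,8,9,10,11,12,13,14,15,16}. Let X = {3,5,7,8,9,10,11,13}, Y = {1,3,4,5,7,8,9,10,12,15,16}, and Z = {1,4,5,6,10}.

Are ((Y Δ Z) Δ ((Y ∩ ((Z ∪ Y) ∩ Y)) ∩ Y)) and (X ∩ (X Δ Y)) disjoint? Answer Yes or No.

Yes

Y Δ Z = {3,6,7,8,9,12,15,16}
Z ∪ Y = {1,3,4,5,6,7,8,9,10,12,15,16}
(Z ∪ Y) ∩ Y = {1,3,4,5,7,8,9,10,12,15,16}
Y ∩ ((Z ∪ Y) ∩ Y) = {1,3,4,5,7,8,9,10,12,15,16}
(Y ∩ ((Z ∪ Y) ∩ Y)) ∩ Y = {1,3,4,5,7,8,9,10,12,15,16}
(Y Δ Z) Δ ((Y ∩ ((Z ∪ Y) ∩ Y)) ∩ Y) = {1,4,5,6,10}
X Δ Y = {1,4,11,12,13,15,16}
X ∩ (X Δ Y) = {11,13}
{1,4,5,6,10} and {11,13} share no elements.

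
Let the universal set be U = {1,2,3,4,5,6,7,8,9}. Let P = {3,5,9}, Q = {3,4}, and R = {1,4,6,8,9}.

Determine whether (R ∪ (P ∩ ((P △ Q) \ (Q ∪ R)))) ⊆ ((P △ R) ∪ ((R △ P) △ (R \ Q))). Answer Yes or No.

Yes

P △ Q = {4,5,9}
Q ∪ R = {1,3,4,6,8,9}
(P △ Q) \ (Q ∪ R) = {5}
P ∩ ((P △ Q) \ (Q ∪ R)) = {5}
R ∪ (P ∩ ((P △ Q) \ (Q ∪ R))) = {1,4,5,6,8,9}
P △ R = {1,3,4,5,6,8}
R △ P = {1,3,4,5,6,8}
R \ Q = {1,6,8,9}
(R △ P) △ (R \ Q) = {3,4,5,9}
(P △ R) ∪ ((R △ P) △ (R \ Q)) = {1,3,4,5,6,8,9}
Every element of {1,4,5,6,8,9} is in {1,3,4,5,6,8,9}, so R ∪ (P ∩ ((P △ Q) \ (Q ∪ R))) ⊆ (P △ R) ∪ ((R △ P) △ (R \ Q)).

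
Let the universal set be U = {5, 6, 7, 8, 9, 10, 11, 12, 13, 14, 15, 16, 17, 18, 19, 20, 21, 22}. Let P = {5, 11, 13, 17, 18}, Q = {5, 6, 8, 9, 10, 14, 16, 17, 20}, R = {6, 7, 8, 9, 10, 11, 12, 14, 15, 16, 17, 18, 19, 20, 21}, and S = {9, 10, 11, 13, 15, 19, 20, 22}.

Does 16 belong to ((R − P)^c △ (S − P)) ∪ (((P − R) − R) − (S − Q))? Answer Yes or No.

No

16 ∈ R and 16 ∉ P, so 16 ∈ R − P
16 ∉ (R − P)^c since 16 ∈ (R − P)
16 ∉ S and 16 ∉ P, so 16 ∉ S − P
16 ∉ (R − P)^c and 16 ∉ (S − P), so 16 ∉ (R − P)^c △ (S − P)
16 ∉ P and 16 ∈ R, so 16 ∉ P − R
16 ∉ (P − R) and 16 ∈ R, so 16 ∉ (P − R) − R
16 ∉ S and 16 ∈ Q, so 16 ∉ S − Q
16 ∉ ((P − R) − R) and 16 ∉ (S − Q), so 16 ∉ ((P − R) − R) − (S − Q)
16 ∉ ((R − P)^c △ (S − P)) and 16 ∉ (((P − R) − R) − (S − Q)), so 16 ∉ ((R − P)^c △ (S − P)) ∪ (((P − R) − R) − (S − Q))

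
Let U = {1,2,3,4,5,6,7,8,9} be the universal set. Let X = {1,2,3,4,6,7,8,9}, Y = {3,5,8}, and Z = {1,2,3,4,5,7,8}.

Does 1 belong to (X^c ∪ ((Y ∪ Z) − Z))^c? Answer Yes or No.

1 ∈ X, so 1 ∉ X^c
1 ∉ Y and 1 ∈ Z, so 1 ∈ Y ∪ Z
1 ∈ (Y ∪ Z) and 1 ∈ Z, so 1 ∉ (Y ∪ Z) − Z
1 ∉ X^c and 1 ∉ ((Y ∪ Z) − Z), so 1 ∉ X^c ∪ ((Y ∪ Z) − Z)
1 ∈ (X^c ∪ ((Y ∪ Z) − Z))^c since 1 ∉ (X^c ∪ ((Y ∪ Z) − Z))

Yes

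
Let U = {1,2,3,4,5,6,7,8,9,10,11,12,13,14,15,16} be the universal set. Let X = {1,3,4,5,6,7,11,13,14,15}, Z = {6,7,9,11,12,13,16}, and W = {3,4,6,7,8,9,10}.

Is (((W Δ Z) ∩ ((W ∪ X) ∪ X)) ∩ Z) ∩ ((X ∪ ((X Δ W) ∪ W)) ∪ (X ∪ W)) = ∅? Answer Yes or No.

W Δ Z = {3,4,8,10,11,12,13,16}
W ∪ X = {1,3,4,5,6,7,8,9,10,11,13,14,15}
(W ∪ X) ∪ X = {1,3,4,5,6,7,8,9,10,11,13,14,15}
(W Δ Z) ∩ ((W ∪ X) ∪ X) = {3,4,8,10,11,13}
((W Δ Z) ∩ ((W ∪ X) ∪ X)) ∩ Z = {11,13}
X Δ W = {1,5,8,9,10,11,13,14,15}
(X Δ W) ∪ W = {1,3,4,5,6,7,8,9,10,11,13,14,15}
X ∪ ((X Δ W) ∪ W) = {1,3,4,5,6,7,8,9,10,11,13,14,15}
X ∪ W = {1,3,4,5,6,7,8,9,10,11,13,14,15}
(X ∪ ((X Δ W) ∪ W)) ∪ (X ∪ W) = {1,3,4,5,6,7,8,9,10,11,13,14,15}
11 lies in both, so they are not disjoint.

No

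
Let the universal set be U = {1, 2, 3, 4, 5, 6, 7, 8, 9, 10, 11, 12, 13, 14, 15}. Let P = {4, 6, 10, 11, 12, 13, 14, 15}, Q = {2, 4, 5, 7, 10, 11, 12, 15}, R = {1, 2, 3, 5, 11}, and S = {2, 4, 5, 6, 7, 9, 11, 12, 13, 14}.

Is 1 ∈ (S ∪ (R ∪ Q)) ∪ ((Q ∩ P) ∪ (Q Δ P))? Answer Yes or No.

1 ∈ R and 1 ∉ Q, so 1 ∈ R ∪ Q
1 ∉ S and 1 ∈ (R ∪ Q), so 1 ∈ S ∪ (R ∪ Q)
1 ∉ Q and 1 ∉ P, so 1 ∉ Q ∩ P
1 ∉ Q and 1 ∉ P, so 1 ∉ Q Δ P
1 ∉ (Q ∩ P) and 1 ∉ (Q Δ P), so 1 ∉ (Q ∩ P) ∪ (Q Δ P)
1 ∈ (S ∪ (R ∪ Q)) and 1 ∉ ((Q ∩ P) ∪ (Q Δ P)), so 1 ∈ (S ∪ (R ∪ Q)) ∪ ((Q ∩ P) ∪ (Q Δ P))

Yes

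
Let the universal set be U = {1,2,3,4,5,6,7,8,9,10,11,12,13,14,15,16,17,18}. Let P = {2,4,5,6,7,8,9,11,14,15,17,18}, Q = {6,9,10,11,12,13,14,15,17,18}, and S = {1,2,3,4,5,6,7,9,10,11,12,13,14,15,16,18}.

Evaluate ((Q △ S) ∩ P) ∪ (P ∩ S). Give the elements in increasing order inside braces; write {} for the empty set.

{2,4,5,6,7,9,11,14,15,17,18}

Q △ S = {1,2,3,4,5,7,16,17}
(Q △ S) ∩ P = {2,4,5,7,17}
P ∩ S = {2,4,5,6,7,9,11,14,15,18}
((Q △ S) ∩ P) ∪ (P ∩ S) = {2,4,5,6,7,9,11,14,15,17,18}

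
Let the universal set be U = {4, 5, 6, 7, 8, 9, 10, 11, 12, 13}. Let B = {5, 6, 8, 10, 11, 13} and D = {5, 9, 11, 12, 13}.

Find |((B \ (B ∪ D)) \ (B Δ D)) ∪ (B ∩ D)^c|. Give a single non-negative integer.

7

B ∪ D = {5, 6, 8, 9, 10, 11, 12, 13}
B \ (B ∪ D) = {}
B Δ D = {6, 8, 9, 10, 12}
(B \ (B ∪ D)) \ (B Δ D) = {}
B ∩ D = {5, 11, 13}
(B ∩ D)^c = {4, 6, 7, 8, 9, 10, 12}
((B \ (B ∪ D)) \ (B Δ D)) ∪ (B ∩ D)^c = {4, 6, 7, 8, 9, 10, 12}
|((B \ (B ∪ D)) \ (B Δ D)) ∪ (B ∩ D)^c| = 7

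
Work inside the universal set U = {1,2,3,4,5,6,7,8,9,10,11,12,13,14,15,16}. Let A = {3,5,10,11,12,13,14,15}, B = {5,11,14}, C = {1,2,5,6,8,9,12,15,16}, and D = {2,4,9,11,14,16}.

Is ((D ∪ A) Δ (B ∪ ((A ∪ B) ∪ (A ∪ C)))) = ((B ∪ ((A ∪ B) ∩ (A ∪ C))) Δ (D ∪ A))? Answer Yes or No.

D ∪ A = {2,3,4,5,9,10,11,12,13,14,15,16}
A ∪ B = {3,5,10,11,12,13,14,15}
A ∪ C = {1,2,3,5,6,8,9,10,11,12,13,14,15,16}
(A ∪ B) ∪ (A ∪ C) = {1,2,3,5,6,8,9,10,11,12,13,14,15,16}
B ∪ ((A ∪ B) ∪ (A ∪ C)) = {1,2,3,5,6,8,9,10,11,12,13,14,15,16}
(D ∪ A) Δ (B ∪ ((A ∪ B) ∪ (A ∪ C))) = {1,4,6,8}
(A ∪ B) ∩ (A ∪ C) = {3,5,10,11,12,13,14,15}
B ∪ ((A ∪ B) ∩ (A ∪ C)) = {3,5,10,11,12,13,14,15}
(B ∪ ((A ∪ B) ∩ (A ∪ C))) Δ (D ∪ A) = {2,4,9,16}
1 ∈ (D ∪ A) Δ (B ∪ ((A ∪ B) ∪ (A ∪ C))) but 1 ∉ (B ∪ ((A ∪ B) ∩ (A ∪ C))) Δ (D ∪ A), so they differ.

No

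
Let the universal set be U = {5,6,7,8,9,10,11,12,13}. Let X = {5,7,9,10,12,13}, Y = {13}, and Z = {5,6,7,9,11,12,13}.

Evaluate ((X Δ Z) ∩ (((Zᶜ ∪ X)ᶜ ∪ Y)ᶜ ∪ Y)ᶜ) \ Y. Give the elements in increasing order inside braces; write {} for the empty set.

X Δ Z = {6,10,11}
Zᶜ = {8,10}
Zᶜ ∪ X = {5,7,8,9,10,12,13}
(Zᶜ ∪ X)ᶜ = {6,11}
(Zᶜ ∪ X)ᶜ ∪ Y = {6,11,13}
((Zᶜ ∪ X)ᶜ ∪ Y)ᶜ = {5,7,8,9,10,12}
((Zᶜ ∪ X)ᶜ ∪ Y)ᶜ ∪ Y = {5,7,8,9,10,12,13}
(((Zᶜ ∪ X)ᶜ ∪ Y)ᶜ ∪ Y)ᶜ = {6,11}
(X Δ Z) ∩ (((Zᶜ ∪ X)ᶜ ∪ Y)ᶜ ∪ Y)ᶜ = {6,11}
((X Δ Z) ∩ (((Zᶜ ∪ X)ᶜ ∪ Y)ᶜ ∪ Y)ᶜ) \ Y = {6,11}

{6,11}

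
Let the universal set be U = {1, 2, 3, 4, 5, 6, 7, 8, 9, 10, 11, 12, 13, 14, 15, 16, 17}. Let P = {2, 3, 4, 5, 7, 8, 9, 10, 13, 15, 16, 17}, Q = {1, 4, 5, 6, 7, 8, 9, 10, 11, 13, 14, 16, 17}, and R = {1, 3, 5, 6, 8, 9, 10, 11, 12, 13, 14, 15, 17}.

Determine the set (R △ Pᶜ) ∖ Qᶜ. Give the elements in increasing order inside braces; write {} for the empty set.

Pᶜ = {1, 6, 11, 12, 14}
R △ Pᶜ = {3, 5, 8, 9, 10, 13, 15, 17}
Qᶜ = {2, 3, 12, 15}
(R △ Pᶜ) ∖ Qᶜ = {5, 8, 9, 10, 13, 17}

{5, 8, 9, 10, 13, 17}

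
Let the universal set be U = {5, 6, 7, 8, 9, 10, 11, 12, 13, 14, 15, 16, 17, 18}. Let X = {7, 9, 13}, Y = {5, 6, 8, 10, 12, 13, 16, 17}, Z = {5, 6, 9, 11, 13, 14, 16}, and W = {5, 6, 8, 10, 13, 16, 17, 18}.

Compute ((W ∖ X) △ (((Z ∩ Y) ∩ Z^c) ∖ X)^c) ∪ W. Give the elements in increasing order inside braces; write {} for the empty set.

{5, 6, 7, 8, 9, 10, 11, 12, 13, 14, 15, 16, 17, 18}

W ∖ X = {5, 6, 8, 10, 16, 17, 18}
Z ∩ Y = {5, 6, 13, 16}
Z^c = {7, 8, 10, 12, 15, 17, 18}
(Z ∩ Y) ∩ Z^c = {}
((Z ∩ Y) ∩ Z^c) ∖ X = {}
(((Z ∩ Y) ∩ Z^c) ∖ X)^c = {5, 6, 7, 8, 9, 10, 11, 12, 13, 14, 15, 16, 17, 18}
(W ∖ X) △ (((Z ∩ Y) ∩ Z^c) ∖ X)^c = {7, 9, 11, 12, 13, 14, 15}
((W ∖ X) △ (((Z ∩ Y) ∩ Z^c) ∖ X)^c) ∪ W = {5, 6, 7, 8, 9, 10, 11, 12, 13, 14, 15, 16, 17, 18}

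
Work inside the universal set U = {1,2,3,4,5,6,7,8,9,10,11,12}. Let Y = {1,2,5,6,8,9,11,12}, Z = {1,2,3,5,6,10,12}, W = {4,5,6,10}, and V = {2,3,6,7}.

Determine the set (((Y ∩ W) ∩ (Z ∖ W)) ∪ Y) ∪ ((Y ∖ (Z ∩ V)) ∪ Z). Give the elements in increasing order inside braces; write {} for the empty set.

Y ∩ W = {5,6}
Z ∖ W = {1,2,3,12}
(Y ∩ W) ∩ (Z ∖ W) = {}
((Y ∩ W) ∩ (Z ∖ W)) ∪ Y = {1,2,5,6,8,9,11,12}
Z ∩ V = {2,3,6}
Y ∖ (Z ∩ V) = {1,5,8,9,11,12}
(Y ∖ (Z ∩ V)) ∪ Z = {1,2,3,5,6,8,9,10,11,12}
(((Y ∩ W) ∩ (Z ∖ W)) ∪ Y) ∪ ((Y ∖ (Z ∩ V)) ∪ Z) = {1,2,3,5,6,8,9,10,11,12}

{1,2,3,5,6,8,9,10,11,12}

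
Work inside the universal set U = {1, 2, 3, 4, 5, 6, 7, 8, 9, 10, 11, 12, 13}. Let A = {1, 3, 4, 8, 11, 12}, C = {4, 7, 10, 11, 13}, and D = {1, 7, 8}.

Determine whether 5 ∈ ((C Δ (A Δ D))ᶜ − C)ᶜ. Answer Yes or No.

No

5 ∉ A and 5 ∉ D, so 5 ∉ A Δ D
5 ∉ C and 5 ∉ (A Δ D), so 5 ∉ C Δ (A Δ D)
5 ∈ (C Δ (A Δ D))ᶜ since 5 ∉ (C Δ (A Δ D))
5 ∈ (C Δ (A Δ D))ᶜ and 5 ∉ C, so 5 ∈ (C Δ (A Δ D))ᶜ − C
5 ∉ ((C Δ (A Δ D))ᶜ − C)ᶜ since 5 ∈ ((C Δ (A Δ D))ᶜ − C)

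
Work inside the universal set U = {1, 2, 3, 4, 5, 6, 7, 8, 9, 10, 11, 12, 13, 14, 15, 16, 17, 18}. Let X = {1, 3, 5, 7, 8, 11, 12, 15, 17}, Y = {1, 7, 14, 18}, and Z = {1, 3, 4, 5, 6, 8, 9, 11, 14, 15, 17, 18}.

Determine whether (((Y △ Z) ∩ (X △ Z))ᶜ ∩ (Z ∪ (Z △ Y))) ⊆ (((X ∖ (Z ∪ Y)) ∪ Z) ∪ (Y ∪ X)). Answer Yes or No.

Y △ Z = {3, 4, 5, 6, 7, 8, 9, 11, 15, 17}
X △ Z = {4, 6, 7, 9, 12, 14, 18}
(Y △ Z) ∩ (X △ Z) = {4, 6, 7, 9}
((Y △ Z) ∩ (X △ Z))ᶜ = {1, 2, 3, 5, 8, 10, 11, 12, 13, 14, 15, 16, 17, 18}
Z △ Y = {3, 4, 5, 6, 7, 8, 9, 11, 15, 17}
Z ∪ (Z △ Y) = {1, 3, 4, 5, 6, 7, 8, 9, 11, 14, 15, 17, 18}
((Y △ Z) ∩ (X △ Z))ᶜ ∩ (Z ∪ (Z △ Y)) = {1, 3, 5, 8, 11, 14, 15, 17, 18}
Z ∪ Y = {1, 3, 4, 5, 6, 7, 8, 9, 11, 14, 15, 17, 18}
X ∖ (Z ∪ Y) = {12}
(X ∖ (Z ∪ Y)) ∪ Z = {1, 3, 4, 5, 6, 8, 9, 11, 12, 14, 15, 17, 18}
Y ∪ X = {1, 3, 5, 7, 8, 11, 12, 14, 15, 17, 18}
((X ∖ (Z ∪ Y)) ∪ Z) ∪ (Y ∪ X) = {1, 3, 4, 5, 6, 7, 8, 9, 11, 12, 14, 15, 17, 18}
Every element of {1, 3, 5, 8, 11, 14, 15, 17, 18} is in {1, 3, 4, 5, 6, 7, 8, 9, 11, 12, 14, 15, 17, 18}, so ((Y △ Z) ∩ (X △ Z))ᶜ ∩ (Z ∪ (Z △ Y)) ⊆ ((X ∖ (Z ∪ Y)) ∪ Z) ∪ (Y ∪ X).

Yes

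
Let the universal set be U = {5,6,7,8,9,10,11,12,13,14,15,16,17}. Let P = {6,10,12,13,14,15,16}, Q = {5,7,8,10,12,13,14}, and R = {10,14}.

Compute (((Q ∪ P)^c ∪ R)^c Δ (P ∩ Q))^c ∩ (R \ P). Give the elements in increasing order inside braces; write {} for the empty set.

Q ∪ P = {5,6,7,8,10,12,13,14,15,16}
(Q ∪ P)^c = {9,11,17}
(Q ∪ P)^c ∪ R = {9,10,11,14,17}
((Q ∪ P)^c ∪ R)^c = {5,6,7,8,12,13,15,16}
P ∩ Q = {10,12,13,14}
((Q ∪ P)^c ∪ R)^c Δ (P ∩ Q) = {5,6,7,8,10,14,15,16}
(((Q ∪ P)^c ∪ R)^c Δ (P ∩ Q))^c = {9,11,12,13,17}
R \ P = {}
(((Q ∪ P)^c ∪ R)^c Δ (P ∩ Q))^c ∩ (R \ P) = {}

{}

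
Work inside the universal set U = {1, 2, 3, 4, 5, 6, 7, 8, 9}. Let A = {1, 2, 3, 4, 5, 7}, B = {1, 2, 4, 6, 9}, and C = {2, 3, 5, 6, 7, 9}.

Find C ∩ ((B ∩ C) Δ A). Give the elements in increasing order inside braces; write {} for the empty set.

{3, 5, 6, 7, 9}

B ∩ C = {2, 6, 9}
(B ∩ C) Δ A = {1, 3, 4, 5, 6, 7, 9}
C ∩ ((B ∩ C) Δ A) = {3, 5, 6, 7, 9}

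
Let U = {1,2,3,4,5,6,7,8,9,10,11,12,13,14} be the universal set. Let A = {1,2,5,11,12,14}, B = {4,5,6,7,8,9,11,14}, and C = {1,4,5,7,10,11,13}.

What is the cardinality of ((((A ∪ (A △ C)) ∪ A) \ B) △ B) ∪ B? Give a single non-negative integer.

13

A △ C = {2,4,7,10,12,13,14}
A ∪ (A △ C) = {1,2,4,5,7,10,11,12,13,14}
(A ∪ (A △ C)) ∪ A = {1,2,4,5,7,10,11,12,13,14}
((A ∪ (A △ C)) ∪ A) \ B = {1,2,10,12,13}
(((A ∪ (A △ C)) ∪ A) \ B) △ B = {1,2,4,5,6,7,8,9,10,11,12,13,14}
((((A ∪ (A △ C)) ∪ A) \ B) △ B) ∪ B = {1,2,4,5,6,7,8,9,10,11,12,13,14}
|((((A ∪ (A △ C)) ∪ A) \ B) △ B) ∪ B| = 13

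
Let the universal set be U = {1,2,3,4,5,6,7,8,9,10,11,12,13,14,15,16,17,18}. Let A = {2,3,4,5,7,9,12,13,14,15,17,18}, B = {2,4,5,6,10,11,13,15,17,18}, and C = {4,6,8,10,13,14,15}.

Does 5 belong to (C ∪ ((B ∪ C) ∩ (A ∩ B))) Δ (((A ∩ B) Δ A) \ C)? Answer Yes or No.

Yes

5 ∈ B and 5 ∉ C, so 5 ∈ B ∪ C
5 ∈ A and 5 ∈ B, so 5 ∈ A ∩ B
5 ∈ (B ∪ C) and 5 ∈ (A ∩ B), so 5 ∈ (B ∪ C) ∩ (A ∩ B)
5 ∉ C and 5 ∈ ((B ∪ C) ∩ (A ∩ B)), so 5 ∈ C ∪ ((B ∪ C) ∩ (A ∩ B))
5 ∈ A and 5 ∈ B, so 5 ∈ A ∩ B
5 ∈ (A ∩ B) and 5 ∈ A, so 5 ∉ (A ∩ B) Δ A
5 ∉ ((A ∩ B) Δ A) and 5 ∉ C, so 5 ∉ ((A ∩ B) Δ A) \ C
5 ∈ (C ∪ ((B ∪ C) ∩ (A ∩ B))) and 5 ∉ (((A ∩ B) Δ A) \ C), so 5 ∈ (C ∪ ((B ∪ C) ∩ (A ∩ B))) Δ (((A ∩ B) Δ A) \ C)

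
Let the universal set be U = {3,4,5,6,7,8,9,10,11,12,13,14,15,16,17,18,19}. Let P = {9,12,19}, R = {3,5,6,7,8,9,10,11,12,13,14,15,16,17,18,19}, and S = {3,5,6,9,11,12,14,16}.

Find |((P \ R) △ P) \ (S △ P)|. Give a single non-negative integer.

2

P \ R = {}
(P \ R) △ P = {9,12,19}
S △ P = {3,5,6,11,14,16,19}
((P \ R) △ P) \ (S △ P) = {9,12}
|((P \ R) △ P) \ (S △ P)| = 2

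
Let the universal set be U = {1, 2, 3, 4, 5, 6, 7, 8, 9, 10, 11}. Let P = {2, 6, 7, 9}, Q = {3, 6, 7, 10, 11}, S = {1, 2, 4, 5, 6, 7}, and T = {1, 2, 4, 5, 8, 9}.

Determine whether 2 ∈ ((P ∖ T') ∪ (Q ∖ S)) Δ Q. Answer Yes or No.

2 ∈ T, so 2 ∉ T'
2 ∈ P and 2 ∉ T', so 2 ∈ P ∖ T'
2 ∉ Q and 2 ∈ S, so 2 ∉ Q ∖ S
2 ∈ (P ∖ T') and 2 ∉ (Q ∖ S), so 2 ∈ (P ∖ T') ∪ (Q ∖ S)
2 ∈ ((P ∖ T') ∪ (Q ∖ S)) and 2 ∉ Q, so 2 ∈ ((P ∖ T') ∪ (Q ∖ S)) Δ Q

Yes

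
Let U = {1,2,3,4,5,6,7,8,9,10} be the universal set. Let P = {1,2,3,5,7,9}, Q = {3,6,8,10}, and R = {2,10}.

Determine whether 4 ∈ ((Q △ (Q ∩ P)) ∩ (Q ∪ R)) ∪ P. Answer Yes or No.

4 ∉ Q and 4 ∉ P, so 4 ∉ Q ∩ P
4 ∉ Q and 4 ∉ (Q ∩ P), so 4 ∉ Q △ (Q ∩ P)
4 ∉ Q and 4 ∉ R, so 4 ∉ Q ∪ R
4 ∉ (Q △ (Q ∩ P)) and 4 ∉ (Q ∪ R), so 4 ∉ (Q △ (Q ∩ P)) ∩ (Q ∪ R)
4 ∉ ((Q △ (Q ∩ P)) ∩ (Q ∪ R)) and 4 ∉ P, so 4 ∉ ((Q △ (Q ∩ P)) ∩ (Q ∪ R)) ∪ P

No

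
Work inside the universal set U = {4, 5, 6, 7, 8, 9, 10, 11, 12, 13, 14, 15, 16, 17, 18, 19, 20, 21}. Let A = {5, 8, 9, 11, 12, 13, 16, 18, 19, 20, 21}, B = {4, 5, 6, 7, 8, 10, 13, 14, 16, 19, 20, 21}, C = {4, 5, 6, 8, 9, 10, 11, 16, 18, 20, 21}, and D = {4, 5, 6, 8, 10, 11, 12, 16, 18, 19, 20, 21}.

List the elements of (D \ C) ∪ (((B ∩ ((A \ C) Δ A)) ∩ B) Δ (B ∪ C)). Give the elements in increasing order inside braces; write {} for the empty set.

{4, 6, 7, 9, 10, 11, 12, 13, 14, 18, 19}

D \ C = {12, 19}
A \ C = {12, 13, 19}
(A \ C) Δ A = {5, 8, 9, 11, 16, 18, 20, 21}
B ∩ ((A \ C) Δ A) = {5, 8, 16, 20, 21}
(B ∩ ((A \ C) Δ A)) ∩ B = {5, 8, 16, 20, 21}
B ∪ C = {4, 5, 6, 7, 8, 9, 10, 11, 13, 14, 16, 18, 19, 20, 21}
((B ∩ ((A \ C) Δ A)) ∩ B) Δ (B ∪ C) = {4, 6, 7, 9, 10, 11, 13, 14, 18, 19}
(D \ C) ∪ (((B ∩ ((A \ C) Δ A)) ∩ B) Δ (B ∪ C)) = {4, 6, 7, 9, 10, 11, 12, 13, 14, 18, 19}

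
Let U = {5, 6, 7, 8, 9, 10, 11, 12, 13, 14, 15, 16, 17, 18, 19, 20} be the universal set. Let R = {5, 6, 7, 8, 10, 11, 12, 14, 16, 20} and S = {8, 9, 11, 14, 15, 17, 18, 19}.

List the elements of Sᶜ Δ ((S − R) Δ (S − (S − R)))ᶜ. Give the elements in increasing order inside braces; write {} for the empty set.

{}

Sᶜ = {5, 6, 7, 10, 12, 13, 16, 20}
S − R = {9, 15, 17, 18, 19}
S − (S − R) = {8, 11, 14}
(S − R) Δ (S − (S − R)) = {8, 9, 11, 14, 15, 17, 18, 19}
((S − R) Δ (S − (S − R)))ᶜ = {5, 6, 7, 10, 12, 13, 16, 20}
Sᶜ Δ ((S − R) Δ (S − (S − R)))ᶜ = {}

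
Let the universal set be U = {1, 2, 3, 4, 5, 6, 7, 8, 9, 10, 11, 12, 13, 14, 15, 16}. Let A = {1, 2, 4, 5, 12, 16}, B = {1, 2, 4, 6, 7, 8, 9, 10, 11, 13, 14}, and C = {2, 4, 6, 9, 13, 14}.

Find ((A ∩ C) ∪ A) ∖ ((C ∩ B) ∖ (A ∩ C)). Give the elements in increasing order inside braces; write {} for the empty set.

{1, 2, 4, 5, 12, 16}

A ∩ C = {2, 4}
(A ∩ C) ∪ A = {1, 2, 4, 5, 12, 16}
C ∩ B = {2, 4, 6, 9, 13, 14}
(C ∩ B) ∖ (A ∩ C) = {6, 9, 13, 14}
((A ∩ C) ∪ A) ∖ ((C ∩ B) ∖ (A ∩ C)) = {1, 2, 4, 5, 12, 16}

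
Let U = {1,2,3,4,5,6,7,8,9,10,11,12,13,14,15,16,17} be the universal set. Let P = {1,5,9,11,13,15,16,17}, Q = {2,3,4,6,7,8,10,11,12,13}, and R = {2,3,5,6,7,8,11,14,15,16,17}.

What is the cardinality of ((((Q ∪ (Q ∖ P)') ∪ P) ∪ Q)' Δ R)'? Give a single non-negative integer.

Q ∖ P = {2,3,4,6,7,8,10,12}
(Q ∖ P)' = {1,5,9,11,13,14,15,16,17}
Q ∪ (Q ∖ P)' = {1,2,3,4,5,6,7,8,9,10,11,12,13,14,15,16,17}
(Q ∪ (Q ∖ P)') ∪ P = {1,2,3,4,5,6,7,8,9,10,11,12,13,14,15,16,17}
((Q ∪ (Q ∖ P)') ∪ P) ∪ Q = {1,2,3,4,5,6,7,8,9,10,11,12,13,14,15,16,17}
(((Q ∪ (Q ∖ P)') ∪ P) ∪ Q)' = {}
(((Q ∪ (Q ∖ P)') ∪ P) ∪ Q)' Δ R = {2,3,5,6,7,8,11,14,15,16,17}
((((Q ∪ (Q ∖ P)') ∪ P) ∪ Q)' Δ R)' = {1,4,9,10,12,13}
|((((Q ∪ (Q ∖ P)') ∪ P) ∪ Q)' Δ R)'| = 6

6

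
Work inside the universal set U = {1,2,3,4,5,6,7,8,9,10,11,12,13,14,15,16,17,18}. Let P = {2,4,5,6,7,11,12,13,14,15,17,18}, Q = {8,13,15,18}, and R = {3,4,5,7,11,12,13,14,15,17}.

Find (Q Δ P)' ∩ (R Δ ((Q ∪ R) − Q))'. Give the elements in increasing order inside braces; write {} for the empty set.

{1,3,9,10,16,18}

Q Δ P = {2,4,5,6,7,8,11,12,14,17}
(Q Δ P)' = {1,3,9,10,13,15,16,18}
Q ∪ R = {3,4,5,7,8,11,12,13,14,15,17,18}
(Q ∪ R) − Q = {3,4,5,7,11,12,14,17}
R Δ ((Q ∪ R) − Q) = {13,15}
(R Δ ((Q ∪ R) − Q))' = {1,2,3,4,5,6,7,8,9,10,11,12,14,16,17,18}
(Q Δ P)' ∩ (R Δ ((Q ∪ R) − Q))' = {1,3,9,10,16,18}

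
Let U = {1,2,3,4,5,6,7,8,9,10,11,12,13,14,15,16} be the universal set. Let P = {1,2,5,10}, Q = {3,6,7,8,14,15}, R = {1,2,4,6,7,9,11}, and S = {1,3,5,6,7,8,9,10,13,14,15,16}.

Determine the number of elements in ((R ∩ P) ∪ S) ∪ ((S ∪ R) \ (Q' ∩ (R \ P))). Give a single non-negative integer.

13

R ∩ P = {1,2}
(R ∩ P) ∪ S = {1,2,3,5,6,7,8,9,10,13,14,15,16}
S ∪ R = {1,2,3,4,5,6,7,8,9,10,11,13,14,15,16}
Q' = {1,2,4,5,9,10,11,12,13,16}
R \ P = {4,6,7,9,11}
Q' ∩ (R \ P) = {4,9,11}
(S ∪ R) \ (Q' ∩ (R \ P)) = {1,2,3,5,6,7,8,10,13,14,15,16}
((R ∩ P) ∪ S) ∪ ((S ∪ R) \ (Q' ∩ (R \ P))) = {1,2,3,5,6,7,8,9,10,13,14,15,16}
|((R ∩ P) ∪ S) ∪ ((S ∪ R) \ (Q' ∩ (R \ P)))| = 13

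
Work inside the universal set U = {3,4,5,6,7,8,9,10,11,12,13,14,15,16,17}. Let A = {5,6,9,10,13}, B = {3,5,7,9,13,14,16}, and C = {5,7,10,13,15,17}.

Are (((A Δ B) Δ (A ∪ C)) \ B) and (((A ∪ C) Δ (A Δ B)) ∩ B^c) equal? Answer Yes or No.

A Δ B = {3,6,7,10,14,16}
A ∪ C = {5,6,7,9,10,13,15,17}
(A Δ B) Δ (A ∪ C) = {3,5,9,13,14,15,16,17}
((A Δ B) Δ (A ∪ C)) \ B = {15,17}
(A ∪ C) Δ (A Δ B) = {3,5,9,13,14,15,16,17}
B^c = {4,6,8,10,11,12,15,17}
((A ∪ C) Δ (A Δ B)) ∩ B^c = {15,17}
Both equal {15,17}, so ((A Δ B) Δ (A ∪ C)) \ B = ((A ∪ C) Δ (A Δ B)) ∩ B^c.

Yes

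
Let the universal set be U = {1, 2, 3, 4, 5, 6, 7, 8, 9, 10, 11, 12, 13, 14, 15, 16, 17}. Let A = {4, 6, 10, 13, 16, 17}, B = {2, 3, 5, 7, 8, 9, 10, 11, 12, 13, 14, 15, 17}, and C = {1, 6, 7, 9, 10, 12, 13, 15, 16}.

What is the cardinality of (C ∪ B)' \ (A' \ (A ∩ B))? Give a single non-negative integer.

1

C ∪ B = {1, 2, 3, 5, 6, 7, 8, 9, 10, 11, 12, 13, 14, 15, 16, 17}
(C ∪ B)' = {4}
A' = {1, 2, 3, 5, 7, 8, 9, 11, 12, 14, 15}
A ∩ B = {10, 13, 17}
A' \ (A ∩ B) = {1, 2, 3, 5, 7, 8, 9, 11, 12, 14, 15}
(C ∪ B)' \ (A' \ (A ∩ B)) = {4}
|(C ∪ B)' \ (A' \ (A ∩ B))| = 1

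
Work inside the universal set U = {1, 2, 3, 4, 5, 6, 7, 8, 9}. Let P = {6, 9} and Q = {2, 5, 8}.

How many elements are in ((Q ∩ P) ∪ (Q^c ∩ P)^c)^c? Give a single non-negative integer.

2

Q ∩ P = {}
Q^c = {1, 3, 4, 6, 7, 9}
Q^c ∩ P = {6, 9}
(Q^c ∩ P)^c = {1, 2, 3, 4, 5, 7, 8}
(Q ∩ P) ∪ (Q^c ∩ P)^c = {1, 2, 3, 4, 5, 7, 8}
((Q ∩ P) ∪ (Q^c ∩ P)^c)^c = {6, 9}
|((Q ∩ P) ∪ (Q^c ∩ P)^c)^c| = 2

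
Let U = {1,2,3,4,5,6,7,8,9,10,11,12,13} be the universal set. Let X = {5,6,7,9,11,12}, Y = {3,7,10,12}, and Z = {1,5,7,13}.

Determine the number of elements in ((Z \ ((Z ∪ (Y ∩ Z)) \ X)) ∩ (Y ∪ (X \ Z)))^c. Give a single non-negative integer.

12

Y ∩ Z = {7}
Z ∪ (Y ∩ Z) = {1,5,7,13}
(Z ∪ (Y ∩ Z)) \ X = {1,13}
Z \ ((Z ∪ (Y ∩ Z)) \ X) = {5,7}
X \ Z = {6,9,11,12}
Y ∪ (X \ Z) = {3,6,7,9,10,11,12}
(Z \ ((Z ∪ (Y ∩ Z)) \ X)) ∩ (Y ∪ (X \ Z)) = {7}
((Z \ ((Z ∪ (Y ∩ Z)) \ X)) ∩ (Y ∪ (X \ Z)))^c = {1,2,3,4,5,6,8,9,10,11,12,13}
|((Z \ ((Z ∪ (Y ∩ Z)) \ X)) ∩ (Y ∪ (X \ Z)))^c| = 12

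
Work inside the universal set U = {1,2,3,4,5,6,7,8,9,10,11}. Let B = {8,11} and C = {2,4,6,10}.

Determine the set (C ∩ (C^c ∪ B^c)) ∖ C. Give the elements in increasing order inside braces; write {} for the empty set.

{}

C^c = {1,3,5,7,8,9,11}
B^c = {1,2,3,4,5,6,7,9,10}
C^c ∪ B^c = {1,2,3,4,5,6,7,8,9,10,11}
C ∩ (C^c ∪ B^c) = {2,4,6,10}
(C ∩ (C^c ∪ B^c)) ∖ C = {}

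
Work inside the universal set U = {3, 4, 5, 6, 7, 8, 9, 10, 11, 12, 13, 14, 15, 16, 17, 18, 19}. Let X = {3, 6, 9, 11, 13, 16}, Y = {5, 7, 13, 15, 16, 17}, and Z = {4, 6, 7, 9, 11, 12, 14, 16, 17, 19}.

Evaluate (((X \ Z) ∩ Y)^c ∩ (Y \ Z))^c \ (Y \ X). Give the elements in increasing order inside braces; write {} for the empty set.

{3, 4, 6, 8, 9, 10, 11, 12, 13, 14, 16, 18, 19}

X \ Z = {3, 13}
(X \ Z) ∩ Y = {13}
((X \ Z) ∩ Y)^c = {3, 4, 5, 6, 7, 8, 9, 10, 11, 12, 14, 15, 16, 17, 18, 19}
Y \ Z = {5, 13, 15}
((X \ Z) ∩ Y)^c ∩ (Y \ Z) = {5, 15}
(((X \ Z) ∩ Y)^c ∩ (Y \ Z))^c = {3, 4, 6, 7, 8, 9, 10, 11, 12, 13, 14, 16, 17, 18, 19}
Y \ X = {5, 7, 15, 17}
(((X \ Z) ∩ Y)^c ∩ (Y \ Z))^c \ (Y \ X) = {3, 4, 6, 8, 9, 10, 11, 12, 13, 14, 16, 18, 19}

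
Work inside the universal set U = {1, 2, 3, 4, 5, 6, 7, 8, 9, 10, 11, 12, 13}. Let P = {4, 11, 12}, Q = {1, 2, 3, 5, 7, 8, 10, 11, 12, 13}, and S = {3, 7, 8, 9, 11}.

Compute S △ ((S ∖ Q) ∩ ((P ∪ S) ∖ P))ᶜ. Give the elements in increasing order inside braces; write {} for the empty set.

{1, 2, 4, 5, 6, 9, 10, 12, 13}

S ∖ Q = {9}
P ∪ S = {3, 4, 7, 8, 9, 11, 12}
(P ∪ S) ∖ P = {3, 7, 8, 9}
(S ∖ Q) ∩ ((P ∪ S) ∖ P) = {9}
((S ∖ Q) ∩ ((P ∪ S) ∖ P))ᶜ = {1, 2, 3, 4, 5, 6, 7, 8, 10, 11, 12, 13}
S △ ((S ∖ Q) ∩ ((P ∪ S) ∖ P))ᶜ = {1, 2, 4, 5, 6, 9, 10, 12, 13}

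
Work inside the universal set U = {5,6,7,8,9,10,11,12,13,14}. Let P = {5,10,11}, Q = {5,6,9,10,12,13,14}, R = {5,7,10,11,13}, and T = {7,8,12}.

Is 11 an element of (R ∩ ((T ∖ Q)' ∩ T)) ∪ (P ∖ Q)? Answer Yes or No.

11 ∉ T and 11 ∉ Q, so 11 ∉ T ∖ Q
11 ∈ (T ∖ Q)' since 11 ∉ (T ∖ Q)
11 ∈ (T ∖ Q)' and 11 ∉ T, so 11 ∉ (T ∖ Q)' ∩ T
11 ∈ R and 11 ∉ ((T ∖ Q)' ∩ T), so 11 ∉ R ∩ ((T ∖ Q)' ∩ T)
11 ∈ P and 11 ∉ Q, so 11 ∈ P ∖ Q
11 ∉ (R ∩ ((T ∖ Q)' ∩ T)) and 11 ∈ (P ∖ Q), so 11 ∈ (R ∩ ((T ∖ Q)' ∩ T)) ∪ (P ∖ Q)

Yes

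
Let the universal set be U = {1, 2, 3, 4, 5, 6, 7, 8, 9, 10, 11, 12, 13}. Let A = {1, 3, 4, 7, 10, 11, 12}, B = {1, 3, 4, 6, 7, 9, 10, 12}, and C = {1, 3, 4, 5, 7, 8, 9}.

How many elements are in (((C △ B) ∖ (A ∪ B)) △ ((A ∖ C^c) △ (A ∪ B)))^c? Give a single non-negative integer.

6

C △ B = {5, 6, 8, 10, 12}
A ∪ B = {1, 3, 4, 6, 7, 9, 10, 11, 12}
(C △ B) ∖ (A ∪ B) = {5, 8}
C^c = {2, 6, 10, 11, 12, 13}
A ∖ C^c = {1, 3, 4, 7}
(A ∖ C^c) △ (A ∪ B) = {6, 9, 10, 11, 12}
((C △ B) ∖ (A ∪ B)) △ ((A ∖ C^c) △ (A ∪ B)) = {5, 6, 8, 9, 10, 11, 12}
(((C △ B) ∖ (A ∪ B)) △ ((A ∖ C^c) △ (A ∪ B)))^c = {1, 2, 3, 4, 7, 13}
|(((C △ B) ∖ (A ∪ B)) △ ((A ∖ C^c) △ (A ∪ B)))^c| = 6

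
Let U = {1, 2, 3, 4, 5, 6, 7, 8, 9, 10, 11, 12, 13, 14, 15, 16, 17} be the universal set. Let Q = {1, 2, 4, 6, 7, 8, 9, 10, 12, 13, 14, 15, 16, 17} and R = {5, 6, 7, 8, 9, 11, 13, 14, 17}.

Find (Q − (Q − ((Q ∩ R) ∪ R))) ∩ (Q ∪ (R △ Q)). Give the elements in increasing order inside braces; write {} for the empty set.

Q ∩ R = {6, 7, 8, 9, 13, 14, 17}
(Q ∩ R) ∪ R = {5, 6, 7, 8, 9, 11, 13, 14, 17}
Q − ((Q ∩ R) ∪ R) = {1, 2, 4, 10, 12, 15, 16}
Q − (Q − ((Q ∩ R) ∪ R)) = {6, 7, 8, 9, 13, 14, 17}
R △ Q = {1, 2, 4, 5, 10, 11, 12, 15, 16}
Q ∪ (R △ Q) = {1, 2, 4, 5, 6, 7, 8, 9, 10, 11, 12, 13, 14, 15, 16, 17}
(Q − (Q − ((Q ∩ R) ∪ R))) ∩ (Q ∪ (R △ Q)) = {6, 7, 8, 9, 13, 14, 17}

{6, 7, 8, 9, 13, 14, 17}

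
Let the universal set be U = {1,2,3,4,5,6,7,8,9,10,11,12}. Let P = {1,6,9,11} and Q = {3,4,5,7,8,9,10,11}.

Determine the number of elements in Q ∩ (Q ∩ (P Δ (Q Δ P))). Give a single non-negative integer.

Q Δ P = {1,3,4,5,6,7,8,10}
P Δ (Q Δ P) = {3,4,5,7,8,9,10,11}
Q ∩ (P Δ (Q Δ P)) = {3,4,5,7,8,9,10,11}
Q ∩ (Q ∩ (P Δ (Q Δ P))) = {3,4,5,7,8,9,10,11}
|Q ∩ (Q ∩ (P Δ (Q Δ P)))| = 8

8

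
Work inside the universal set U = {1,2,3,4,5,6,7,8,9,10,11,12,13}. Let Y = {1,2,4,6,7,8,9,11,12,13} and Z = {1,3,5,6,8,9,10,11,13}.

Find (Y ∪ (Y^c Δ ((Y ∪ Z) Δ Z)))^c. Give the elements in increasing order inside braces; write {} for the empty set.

Y^c = {3,5,10}
Y ∪ Z = {1,2,3,4,5,6,7,8,9,10,11,12,13}
(Y ∪ Z) Δ Z = {2,4,7,12}
Y^c Δ ((Y ∪ Z) Δ Z) = {2,3,4,5,7,10,12}
Y ∪ (Y^c Δ ((Y ∪ Z) Δ Z)) = {1,2,3,4,5,6,7,8,9,10,11,12,13}
(Y ∪ (Y^c Δ ((Y ∪ Z) Δ Z)))^c = {}

{}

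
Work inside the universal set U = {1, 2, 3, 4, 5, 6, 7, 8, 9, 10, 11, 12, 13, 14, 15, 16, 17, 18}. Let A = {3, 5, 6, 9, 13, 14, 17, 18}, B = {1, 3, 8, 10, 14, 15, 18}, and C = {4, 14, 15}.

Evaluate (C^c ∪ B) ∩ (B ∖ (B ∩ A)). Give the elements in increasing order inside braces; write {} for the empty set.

{1, 8, 10, 15}

C^c = {1, 2, 3, 5, 6, 7, 8, 9, 10, 11, 12, 13, 16, 17, 18}
C^c ∪ B = {1, 2, 3, 5, 6, 7, 8, 9, 10, 11, 12, 13, 14, 15, 16, 17, 18}
B ∩ A = {3, 14, 18}
B ∖ (B ∩ A) = {1, 8, 10, 15}
(C^c ∪ B) ∩ (B ∖ (B ∩ A)) = {1, 8, 10, 15}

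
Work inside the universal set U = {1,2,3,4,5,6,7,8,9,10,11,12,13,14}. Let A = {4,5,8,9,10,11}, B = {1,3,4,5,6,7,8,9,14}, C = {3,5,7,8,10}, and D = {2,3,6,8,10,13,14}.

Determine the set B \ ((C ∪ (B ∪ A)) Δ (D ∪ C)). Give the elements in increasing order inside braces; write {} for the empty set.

B ∪ A = {1,3,4,5,6,7,8,9,10,11,14}
C ∪ (B ∪ A) = {1,3,4,5,6,7,8,9,10,11,14}
D ∪ C = {2,3,5,6,7,8,10,13,14}
(C ∪ (B ∪ A)) Δ (D ∪ C) = {1,2,4,9,11,13}
B \ ((C ∪ (B ∪ A)) Δ (D ∪ C)) = {3,5,6,7,8,14}

{3,5,6,7,8,14}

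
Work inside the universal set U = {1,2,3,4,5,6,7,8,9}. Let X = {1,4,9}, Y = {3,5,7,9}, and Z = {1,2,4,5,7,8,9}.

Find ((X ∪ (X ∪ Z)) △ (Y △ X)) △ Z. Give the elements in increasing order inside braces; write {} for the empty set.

{1,3,4,5,7}

X ∪ Z = {1,2,4,5,7,8,9}
X ∪ (X ∪ Z) = {1,2,4,5,7,8,9}
Y △ X = {1,3,4,5,7}
(X ∪ (X ∪ Z)) △ (Y △ X) = {2,3,8,9}
((X ∪ (X ∪ Z)) △ (Y △ X)) △ Z = {1,3,4,5,7}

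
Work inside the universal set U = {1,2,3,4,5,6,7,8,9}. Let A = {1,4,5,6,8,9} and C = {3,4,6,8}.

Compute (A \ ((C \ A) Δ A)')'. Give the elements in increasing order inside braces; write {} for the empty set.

{2,3,7}

C \ A = {3}
(C \ A) Δ A = {1,3,4,5,6,8,9}
((C \ A) Δ A)' = {2,7}
A \ ((C \ A) Δ A)' = {1,4,5,6,8,9}
(A \ ((C \ A) Δ A)')' = {2,3,7}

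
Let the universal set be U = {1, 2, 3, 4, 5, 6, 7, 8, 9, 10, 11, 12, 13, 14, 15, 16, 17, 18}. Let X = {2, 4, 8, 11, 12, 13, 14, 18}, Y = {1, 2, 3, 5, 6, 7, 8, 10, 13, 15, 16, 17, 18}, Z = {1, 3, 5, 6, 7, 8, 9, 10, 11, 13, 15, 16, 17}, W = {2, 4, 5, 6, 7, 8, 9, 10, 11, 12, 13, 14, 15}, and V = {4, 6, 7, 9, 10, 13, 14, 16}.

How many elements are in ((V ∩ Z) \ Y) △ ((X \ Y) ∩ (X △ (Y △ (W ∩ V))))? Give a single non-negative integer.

V ∩ Z = {6, 7, 9, 10, 13, 16}
(V ∩ Z) \ Y = {9}
X \ Y = {4, 11, 12, 14}
W ∩ V = {4, 6, 7, 9, 10, 13, 14}
Y △ (W ∩ V) = {1, 2, 3, 4, 5, 8, 9, 14, 15, 16, 17, 18}
X △ (Y △ (W ∩ V)) = {1, 3, 5, 9, 11, 12, 13, 15, 16, 17}
(X \ Y) ∩ (X △ (Y △ (W ∩ V))) = {11, 12}
((V ∩ Z) \ Y) △ ((X \ Y) ∩ (X △ (Y △ (W ∩ V)))) = {9, 11, 12}
|((V ∩ Z) \ Y) △ ((X \ Y) ∩ (X △ (Y △ (W ∩ V))))| = 3

3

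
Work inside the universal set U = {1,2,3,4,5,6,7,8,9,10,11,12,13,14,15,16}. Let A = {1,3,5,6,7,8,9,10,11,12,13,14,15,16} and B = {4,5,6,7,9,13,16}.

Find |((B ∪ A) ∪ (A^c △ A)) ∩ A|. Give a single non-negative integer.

14

B ∪ A = {1,3,4,5,6,7,8,9,10,11,12,13,14,15,16}
A^c = {2,4}
A^c △ A = {1,2,3,4,5,6,7,8,9,10,11,12,13,14,15,16}
(B ∪ A) ∪ (A^c △ A) = {1,2,3,4,5,6,7,8,9,10,11,12,13,14,15,16}
((B ∪ A) ∪ (A^c △ A)) ∩ A = {1,3,5,6,7,8,9,10,11,12,13,14,15,16}
|((B ∪ A) ∪ (A^c △ A)) ∩ A| = 14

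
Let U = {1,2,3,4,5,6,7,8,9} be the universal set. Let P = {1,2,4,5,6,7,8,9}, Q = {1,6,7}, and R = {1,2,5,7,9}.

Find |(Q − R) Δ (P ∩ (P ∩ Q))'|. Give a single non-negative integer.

Q − R = {6}
P ∩ Q = {1,6,7}
P ∩ (P ∩ Q) = {1,6,7}
(P ∩ (P ∩ Q))' = {2,3,4,5,8,9}
(Q − R) Δ (P ∩ (P ∩ Q))' = {2,3,4,5,6,8,9}
|(Q − R) Δ (P ∩ (P ∩ Q))'| = 7

7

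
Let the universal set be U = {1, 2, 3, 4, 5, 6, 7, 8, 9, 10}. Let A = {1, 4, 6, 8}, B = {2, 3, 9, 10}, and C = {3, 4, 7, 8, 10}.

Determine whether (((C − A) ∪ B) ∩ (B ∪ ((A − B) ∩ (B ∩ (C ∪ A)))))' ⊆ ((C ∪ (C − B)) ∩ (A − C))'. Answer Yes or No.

C − A = {3, 7, 10}
(C − A) ∪ B = {2, 3, 7, 9, 10}
A − B = {1, 4, 6, 8}
C ∪ A = {1, 3, 4, 6, 7, 8, 10}
B ∩ (C ∪ A) = {3, 10}
(A − B) ∩ (B ∩ (C ∪ A)) = {}
B ∪ ((A − B) ∩ (B ∩ (C ∪ A))) = {2, 3, 9, 10}
((C − A) ∪ B) ∩ (B ∪ ((A − B) ∩ (B ∩ (C ∪ A)))) = {2, 3, 9, 10}
(((C − A) ∪ B) ∩ (B ∪ ((A − B) ∩ (B ∩ (C ∪ A)))))' = {1, 4, 5, 6, 7, 8}
C − B = {4, 7, 8}
C ∪ (C − B) = {3, 4, 7, 8, 10}
A − C = {1, 6}
(C ∪ (C − B)) ∩ (A − C) = {}
((C ∪ (C − B)) ∩ (A − C))' = {1, 2, 3, 4, 5, 6, 7, 8, 9, 10}
Every element of {1, 4, 5, 6, 7, 8} is in {1, 2, 3, 4, 5, 6, 7, 8, 9, 10}, so (((C − A) ∪ B) ∩ (B ∪ ((A − B) ∩ (B ∩ (C ∪ A)))))' ⊆ ((C ∪ (C − B)) ∩ (A − C))'.

Yes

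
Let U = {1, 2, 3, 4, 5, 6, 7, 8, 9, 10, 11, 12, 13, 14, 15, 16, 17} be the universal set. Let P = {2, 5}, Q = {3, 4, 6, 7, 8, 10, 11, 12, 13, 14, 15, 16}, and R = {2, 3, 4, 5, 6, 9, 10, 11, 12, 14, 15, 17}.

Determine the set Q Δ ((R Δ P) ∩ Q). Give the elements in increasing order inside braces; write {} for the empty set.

{7, 8, 13, 16}

R Δ P = {3, 4, 6, 9, 10, 11, 12, 14, 15, 17}
(R Δ P) ∩ Q = {3, 4, 6, 10, 11, 12, 14, 15}
Q Δ ((R Δ P) ∩ Q) = {7, 8, 13, 16}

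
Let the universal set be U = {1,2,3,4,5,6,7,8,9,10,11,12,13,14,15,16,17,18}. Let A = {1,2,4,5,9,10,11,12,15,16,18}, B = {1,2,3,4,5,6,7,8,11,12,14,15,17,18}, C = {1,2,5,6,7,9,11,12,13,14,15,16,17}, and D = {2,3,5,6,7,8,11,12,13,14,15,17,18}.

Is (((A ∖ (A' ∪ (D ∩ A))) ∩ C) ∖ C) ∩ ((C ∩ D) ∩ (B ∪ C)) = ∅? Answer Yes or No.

A' = {3,6,7,8,13,14,17}
D ∩ A = {2,5,11,12,15,18}
A' ∪ (D ∩ A) = {2,3,5,6,7,8,11,12,13,14,15,17,18}
A ∖ (A' ∪ (D ∩ A)) = {1,4,9,10,16}
(A ∖ (A' ∪ (D ∩ A))) ∩ C = {1,9,16}
((A ∖ (A' ∪ (D ∩ A))) ∩ C) ∖ C = {}
C ∩ D = {2,5,6,7,11,12,13,14,15,17}
B ∪ C = {1,2,3,4,5,6,7,8,9,11,12,13,14,15,16,17,18}
(C ∩ D) ∩ (B ∪ C) = {2,5,6,7,11,12,13,14,15,17}
{} and {2,5,6,7,11,12,13,14,15,17} share no elements.

Yes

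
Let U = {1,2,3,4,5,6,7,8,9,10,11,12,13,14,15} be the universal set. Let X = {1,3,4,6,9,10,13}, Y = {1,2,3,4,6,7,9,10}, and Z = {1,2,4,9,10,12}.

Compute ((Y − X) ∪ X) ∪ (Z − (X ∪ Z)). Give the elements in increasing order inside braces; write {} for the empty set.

Y − X = {2,7}
(Y − X) ∪ X = {1,2,3,4,6,7,9,10,13}
X ∪ Z = {1,2,3,4,6,9,10,12,13}
Z − (X ∪ Z) = {}
((Y − X) ∪ X) ∪ (Z − (X ∪ Z)) = {1,2,3,4,6,7,9,10,13}

{1,2,3,4,6,7,9,10,13}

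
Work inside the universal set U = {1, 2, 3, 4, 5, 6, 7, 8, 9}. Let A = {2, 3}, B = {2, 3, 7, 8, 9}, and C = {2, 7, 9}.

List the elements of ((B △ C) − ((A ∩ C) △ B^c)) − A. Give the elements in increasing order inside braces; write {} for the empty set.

{8}

B △ C = {3, 8}
A ∩ C = {2}
B^c = {1, 4, 5, 6}
(A ∩ C) △ B^c = {1, 2, 4, 5, 6}
(B △ C) − ((A ∩ C) △ B^c) = {3, 8}
((B △ C) − ((A ∩ C) △ B^c)) − A = {8}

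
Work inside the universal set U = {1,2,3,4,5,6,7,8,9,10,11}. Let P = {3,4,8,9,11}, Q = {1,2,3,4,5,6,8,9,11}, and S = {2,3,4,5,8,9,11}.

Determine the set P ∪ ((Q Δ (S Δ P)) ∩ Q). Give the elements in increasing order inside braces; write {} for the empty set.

{1,3,4,6,8,9,11}

S Δ P = {2,5}
Q Δ (S Δ P) = {1,3,4,6,8,9,11}
(Q Δ (S Δ P)) ∩ Q = {1,3,4,6,8,9,11}
P ∪ ((Q Δ (S Δ P)) ∩ Q) = {1,3,4,6,8,9,11}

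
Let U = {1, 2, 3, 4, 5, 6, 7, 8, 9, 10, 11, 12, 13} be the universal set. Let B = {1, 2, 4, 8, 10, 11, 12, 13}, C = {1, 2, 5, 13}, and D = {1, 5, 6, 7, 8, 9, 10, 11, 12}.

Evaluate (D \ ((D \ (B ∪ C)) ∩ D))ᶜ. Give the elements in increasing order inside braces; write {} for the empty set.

B ∪ C = {1, 2, 4, 5, 8, 10, 11, 12, 13}
D \ (B ∪ C) = {6, 7, 9}
(D \ (B ∪ C)) ∩ D = {6, 7, 9}
D \ ((D \ (B ∪ C)) ∩ D) = {1, 5, 8, 10, 11, 12}
(D \ ((D \ (B ∪ C)) ∩ D))ᶜ = {2, 3, 4, 6, 7, 9, 13}

{2, 3, 4, 6, 7, 9, 13}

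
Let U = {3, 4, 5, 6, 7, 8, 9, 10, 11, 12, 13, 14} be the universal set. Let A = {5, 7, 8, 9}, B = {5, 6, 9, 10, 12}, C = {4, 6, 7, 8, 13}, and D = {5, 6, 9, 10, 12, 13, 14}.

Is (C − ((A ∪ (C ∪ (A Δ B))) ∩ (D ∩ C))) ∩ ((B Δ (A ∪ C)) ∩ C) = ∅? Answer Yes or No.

A Δ B = {6, 7, 8, 10, 12}
C ∪ (A Δ B) = {4, 6, 7, 8, 10, 12, 13}
A ∪ (C ∪ (A Δ B)) = {4, 5, 6, 7, 8, 9, 10, 12, 13}
D ∩ C = {6, 13}
(A ∪ (C ∪ (A Δ B))) ∩ (D ∩ C) = {6, 13}
C − ((A ∪ (C ∪ (A Δ B))) ∩ (D ∩ C)) = {4, 7, 8}
A ∪ C = {4, 5, 6, 7, 8, 9, 13}
B Δ (A ∪ C) = {4, 7, 8, 10, 12, 13}
(B Δ (A ∪ C)) ∩ C = {4, 7, 8, 13}
4 lies in both, so they are not disjoint.

No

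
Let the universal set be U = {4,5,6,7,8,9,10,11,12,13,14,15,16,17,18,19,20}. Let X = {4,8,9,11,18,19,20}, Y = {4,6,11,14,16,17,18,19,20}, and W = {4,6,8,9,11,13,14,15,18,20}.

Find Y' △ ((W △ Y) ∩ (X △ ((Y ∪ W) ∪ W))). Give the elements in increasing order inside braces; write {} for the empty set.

Y' = {5,7,8,9,10,12,13,15}
W △ Y = {8,9,13,15,16,17,19}
Y ∪ W = {4,6,8,9,11,13,14,15,16,17,18,19,20}
(Y ∪ W) ∪ W = {4,6,8,9,11,13,14,15,16,17,18,19,20}
X △ ((Y ∪ W) ∪ W) = {6,13,14,15,16,17}
(W △ Y) ∩ (X △ ((Y ∪ W) ∪ W)) = {13,15,16,17}
Y' △ ((W △ Y) ∩ (X △ ((Y ∪ W) ∪ W))) = {5,7,8,9,10,12,16,17}

{5,7,8,9,10,12,16,17}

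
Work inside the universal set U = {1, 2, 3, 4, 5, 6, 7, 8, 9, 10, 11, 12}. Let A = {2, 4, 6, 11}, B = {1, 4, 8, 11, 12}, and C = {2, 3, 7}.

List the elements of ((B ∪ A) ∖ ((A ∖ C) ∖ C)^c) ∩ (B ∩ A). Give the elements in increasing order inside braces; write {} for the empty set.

{4, 11}

B ∪ A = {1, 2, 4, 6, 8, 11, 12}
A ∖ C = {4, 6, 11}
(A ∖ C) ∖ C = {4, 6, 11}
((A ∖ C) ∖ C)^c = {1, 2, 3, 5, 7, 8, 9, 10, 12}
(B ∪ A) ∖ ((A ∖ C) ∖ C)^c = {4, 6, 11}
B ∩ A = {4, 11}
((B ∪ A) ∖ ((A ∖ C) ∖ C)^c) ∩ (B ∩ A) = {4, 11}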